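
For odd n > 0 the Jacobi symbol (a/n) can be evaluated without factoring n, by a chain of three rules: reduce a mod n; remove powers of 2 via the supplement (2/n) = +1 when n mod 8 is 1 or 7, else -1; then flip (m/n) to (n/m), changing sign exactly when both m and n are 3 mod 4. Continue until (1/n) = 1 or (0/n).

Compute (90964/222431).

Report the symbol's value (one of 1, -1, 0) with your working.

1

factor out 2^2: 90964 = 2^2·22741; with 222431 mod 8 = 7, (2/222431) = +1; sign now +1; continue with (22741/222431)
flip (22741/222431) -> (222431/22741): both odd, 22741 mod 4 = 1, 222431 mod 4 = 3, so the flip contributes +1; sign now +1
(222431/22741): 222431 mod 22741 = 17762, so (222431/22741) = (17762/22741)
factor out 2^1: 17762 = 2^1·8881; with 22741 mod 8 = 5, (2/22741) = -1; sign now -1; continue with (8881/22741)
flip (8881/22741) -> (22741/8881): both odd, 8881 mod 4 = 1, 22741 mod 4 = 1, so the flip contributes +1; sign now -1
(22741/8881): 22741 mod 8881 = 4979, so (22741/8881) = (4979/8881)
flip (4979/8881) -> (8881/4979): both odd, 4979 mod 4 = 3, 8881 mod 4 = 1, so the flip contributes +1; sign now -1
(8881/4979): 8881 mod 4979 = 3902, so (8881/4979) = (3902/4979)
factor out 2^1: 3902 = 2^1·1951; with 4979 mod 8 = 3, (2/4979) = -1; sign now +1; continue with (1951/4979)
flip (1951/4979) -> (4979/1951): both odd, 1951 mod 4 = 3, 4979 mod 4 = 3, so the flip contributes -1; sign now -1
(4979/1951): 4979 mod 1951 = 1077, so (4979/1951) = (1077/1951)
flip (1077/1951) -> (1951/1077): both odd, 1077 mod 4 = 1, 1951 mod 4 = 3, so the flip contributes +1; sign now -1
(1951/1077): 1951 mod 1077 = 874, so (1951/1077) = (874/1077)
factor out 2^1: 874 = 2^1·437; with 1077 mod 8 = 5, (2/1077) = -1; sign now +1; continue with (437/1077)
flip (437/1077) -> (1077/437): both odd, 437 mod 4 = 1, 1077 mod 4 = 1, so the flip contributes +1; sign now +1
(1077/437): 1077 mod 437 = 203, so (1077/437) = (203/437)
flip (203/437) -> (437/203): both odd, 203 mod 4 = 3, 437 mod 4 = 1, so the flip contributes +1; sign now +1
(437/203): 437 mod 203 = 31, so (437/203) = (31/203)
flip (31/203) -> (203/31): both odd, 31 mod 4 = 3, 203 mod 4 = 3, so the flip contributes -1; sign now -1
(203/31): 203 mod 31 = 17, so (203/31) = (17/31)
flip (17/31) -> (31/17): both odd, 17 mod 4 = 1, 31 mod 4 = 3, so the flip contributes +1; sign now -1
(31/17): 31 mod 17 = 14, so (31/17) = (14/17)
factor out 2^1: 14 = 2^1·7; with 17 mod 8 = 1, (2/17) = +1; sign now -1; continue with (7/17)
flip (7/17) -> (17/7): both odd, 7 mod 4 = 3, 17 mod 4 = 1, so the flip contributes +1; sign now -1
(17/7): 17 mod 7 = 3, so (17/7) = (3/7)
flip (3/7) -> (7/3): both odd, 3 mod 4 = 3, 7 mod 4 = 3, so the flip contributes -1; sign now +1
(7/3): 7 mod 3 = 1, so (7/3) = (1/3)
reached (1/3) = 1, so the symbol is +1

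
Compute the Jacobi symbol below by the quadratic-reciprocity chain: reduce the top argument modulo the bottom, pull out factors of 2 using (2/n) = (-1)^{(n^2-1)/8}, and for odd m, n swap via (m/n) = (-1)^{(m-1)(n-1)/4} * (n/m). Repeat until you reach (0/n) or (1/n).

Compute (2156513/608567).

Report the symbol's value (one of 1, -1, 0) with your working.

(2156513/608567): 2156513 mod 608567 = 330812, so (2156513/608567) = (330812/608567)
factor out 2^2: 330812 = 2^2·82703; with 608567 mod 8 = 7, (2/608567) = +1; sign now +1; continue with (82703/608567)
flip (82703/608567) -> (608567/82703): both odd, 82703 mod 4 = 3, 608567 mod 4 = 3, so the flip contributes -1; sign now -1
(608567/82703): 608567 mod 82703 = 29646, so (608567/82703) = (29646/82703)
factor out 2^1: 29646 = 2^1·14823; with 82703 mod 8 = 7, (2/82703) = +1; sign now -1; continue with (14823/82703)
flip (14823/82703) -> (82703/14823): both odd, 14823 mod 4 = 3, 82703 mod 4 = 3, so the flip contributes -1; sign now +1
(82703/14823): 82703 mod 14823 = 8588, so (82703/14823) = (8588/14823)
factor out 2^2: 8588 = 2^2·2147; with 14823 mod 8 = 7, (2/14823) = +1; sign now +1; continue with (2147/14823)
flip (2147/14823) -> (14823/2147): both odd, 2147 mod 4 = 3, 14823 mod 4 = 3, so the flip contributes -1; sign now -1
(14823/2147): 14823 mod 2147 = 1941, so (14823/2147) = (1941/2147)
flip (1941/2147) -> (2147/1941): both odd, 1941 mod 4 = 1, 2147 mod 4 = 3, so the flip contributes +1; sign now -1
(2147/1941): 2147 mod 1941 = 206, so (2147/1941) = (206/1941)
factor out 2^1: 206 = 2^1·103; with 1941 mod 8 = 5, (2/1941) = -1; sign now +1; continue with (103/1941)
flip (103/1941) -> (1941/103): both odd, 103 mod 4 = 3, 1941 mod 4 = 1, so the flip contributes +1; sign now +1
(1941/103): 1941 mod 103 = 87, so (1941/103) = (87/103)
flip (87/103) -> (103/87): both odd, 87 mod 4 = 3, 103 mod 4 = 3, so the flip contributes -1; sign now -1
(103/87): 103 mod 87 = 16, so (103/87) = (16/87)
factor out 2^4: 16 = 2^4·1; with 87 mod 8 = 7, (2/87) = +1; sign now -1; continue with (1/87)
reached (1/87) = 1, so the symbol is -1

-1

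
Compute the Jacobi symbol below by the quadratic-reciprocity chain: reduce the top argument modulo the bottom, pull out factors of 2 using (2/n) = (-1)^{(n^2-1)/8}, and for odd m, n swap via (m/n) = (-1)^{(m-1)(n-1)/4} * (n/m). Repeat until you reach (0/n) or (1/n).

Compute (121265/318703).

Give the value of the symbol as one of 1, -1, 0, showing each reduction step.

reciprocity: (121265/318703) = +1·(318703/121265) since 121265 mod 4 = 1, 318703 mod 4 = 3; sign now +1
(318703/121265) = (76173/121265)   [reduce mod 121265]
reciprocity: (76173/121265) = +1·(121265/76173) since 76173 mod 4 = 1, 121265 mod 4 = 1; sign now +1
(121265/76173) = (45092/76173)   [reduce mod 76173]
45092 = 2^2·11273; (2/76173) = -1 since 76173 mod 8 = 5, so (45092/76173) = (-1)^2·(11273/76173); sign now +1
reciprocity: (11273/76173) = +1·(76173/11273) since 11273 mod 4 = 1, 76173 mod 4 = 1; sign now +1
(76173/11273) = (8535/11273)   [reduce mod 11273]
reciprocity: (8535/11273) = +1·(11273/8535) since 8535 mod 4 = 3, 11273 mod 4 = 1; sign now +1
(11273/8535) = (2738/8535)   [reduce mod 8535]
2738 = 2^1·1369; (2/8535) = +1 since 8535 mod 8 = 7, so (2738/8535) = (+1)^1·(1369/8535); sign now +1
reciprocity: (1369/8535) = +1·(8535/1369) since 1369 mod 4 = 1, 8535 mod 4 = 3; sign now +1
(8535/1369) = (321/1369)   [reduce mod 1369]
reciprocity: (321/1369) = +1·(1369/321) since 321 mod 4 = 1, 1369 mod 4 = 1; sign now +1
(1369/321) = (85/321)   [reduce mod 321]
reciprocity: (85/321) = +1·(321/85) since 85 mod 4 = 1, 321 mod 4 = 1; sign now +1
(321/85) = (66/85)   [reduce mod 85]
66 = 2^1·33; (2/85) = -1 since 85 mod 8 = 5, so (66/85) = (-1)^1·(33/85); sign now -1
reciprocity: (33/85) = +1·(85/33) since 33 mod 4 = 1, 85 mod 4 = 1; sign now -1
(85/33) = (19/33)   [reduce mod 33]
reciprocity: (19/33) = +1·(33/19) since 19 mod 4 = 3, 33 mod 4 = 1; sign now -1
(33/19) = (14/19)   [reduce mod 19]
14 = 2^1·7; (2/19) = -1 since 19 mod 8 = 3, so (14/19) = (-1)^1·(7/19); sign now +1
reciprocity: (7/19) = -1·(19/7) since 7 mod 4 = 3, 19 mod 4 = 3; sign now -1
(19/7) = (5/7)   [reduce mod 7]
reciprocity: (5/7) = +1·(7/5) since 5 mod 4 = 1, 7 mod 4 = 3; sign now -1
(7/5) = (2/5)   [reduce mod 5]
2 = 2^1·1; (2/5) = -1 since 5 mod 8 = 5, so (2/5) = (-1)^1·(1/5); sign now +1
(1/5) = 1; final value = sign = +1

1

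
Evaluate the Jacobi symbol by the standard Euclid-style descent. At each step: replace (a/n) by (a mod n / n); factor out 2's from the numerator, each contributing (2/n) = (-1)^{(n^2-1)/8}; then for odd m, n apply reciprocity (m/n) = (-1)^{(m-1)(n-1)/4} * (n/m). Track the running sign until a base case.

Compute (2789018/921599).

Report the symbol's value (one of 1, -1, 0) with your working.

(2789018/921599) = (24221/921599)   [reduce mod 921599]
reciprocity: (24221/921599) = +1·(921599/24221) since 24221 mod 4 = 1, 921599 mod 4 = 3; sign now +1
(921599/24221) = (1201/24221)   [reduce mod 24221]
reciprocity: (1201/24221) = +1·(24221/1201) since 1201 mod 4 = 1, 24221 mod 4 = 1; sign now +1
(24221/1201) = (201/1201)   [reduce mod 1201]
reciprocity: (201/1201) = +1·(1201/201) since 201 mod 4 = 1, 1201 mod 4 = 1; sign now +1
(1201/201) = (196/201)   [reduce mod 201]
196 = 2^2·49; (2/201) = +1 since 201 mod 8 = 1, so (196/201) = (+1)^2·(49/201); sign now +1
reciprocity: (49/201) = +1·(201/49) since 49 mod 4 = 1, 201 mod 4 = 1; sign now +1
(201/49) = (5/49)   [reduce mod 49]
reciprocity: (5/49) = +1·(49/5) since 5 mod 4 = 1, 49 mod 4 = 1; sign now +1
(49/5) = (4/5)   [reduce mod 5]
4 = 2^2·1; (2/5) = -1 since 5 mod 8 = 5, so (4/5) = (-1)^2·(1/5); sign now +1
(1/5) = 1; final value = sign = +1

1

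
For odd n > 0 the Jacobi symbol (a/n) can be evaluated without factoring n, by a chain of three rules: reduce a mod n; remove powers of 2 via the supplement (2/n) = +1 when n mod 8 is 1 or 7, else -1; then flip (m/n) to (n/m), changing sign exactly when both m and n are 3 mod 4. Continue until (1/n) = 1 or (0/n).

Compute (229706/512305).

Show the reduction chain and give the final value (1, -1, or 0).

factor out 2^1: 229706 = 2^1·114853; with 512305 mod 8 = 1, (2/512305) = +1; sign now +1; continue with (114853/512305)
flip (114853/512305) -> (512305/114853): both odd, 114853 mod 4 = 1, 512305 mod 4 = 1, so the flip contributes +1; sign now +1
(512305/114853): 512305 mod 114853 = 52893, so (512305/114853) = (52893/114853)
flip (52893/114853) -> (114853/52893): both odd, 52893 mod 4 = 1, 114853 mod 4 = 1, so the flip contributes +1; sign now +1
(114853/52893): 114853 mod 52893 = 9067, so (114853/52893) = (9067/52893)
flip (9067/52893) -> (52893/9067): both odd, 9067 mod 4 = 3, 52893 mod 4 = 1, so the flip contributes +1; sign now +1
(52893/9067): 52893 mod 9067 = 7558, so (52893/9067) = (7558/9067)
factor out 2^1: 7558 = 2^1·3779; with 9067 mod 8 = 3, (2/9067) = -1; sign now -1; continue with (3779/9067)
flip (3779/9067) -> (9067/3779): both odd, 3779 mod 4 = 3, 9067 mod 4 = 3, so the flip contributes -1; sign now +1
(9067/3779): 9067 mod 3779 = 1509, so (9067/3779) = (1509/3779)
flip (1509/3779) -> (3779/1509): both odd, 1509 mod 4 = 1, 3779 mod 4 = 3, so the flip contributes +1; sign now +1
(3779/1509): 3779 mod 1509 = 761, so (3779/1509) = (761/1509)
flip (761/1509) -> (1509/761): both odd, 761 mod 4 = 1, 1509 mod 4 = 1, so the flip contributes +1; sign now +1
(1509/761): 1509 mod 761 = 748, so (1509/761) = (748/761)
factor out 2^2: 748 = 2^2·187; with 761 mod 8 = 1, (2/761) = +1; sign now +1; continue with (187/761)
flip (187/761) -> (761/187): both odd, 187 mod 4 = 3, 761 mod 4 = 1, so the flip contributes +1; sign now +1
(761/187): 761 mod 187 = 13, so (761/187) = (13/187)
flip (13/187) -> (187/13): both odd, 13 mod 4 = 1, 187 mod 4 = 3, so the flip contributes +1; sign now +1
(187/13): 187 mod 13 = 5, so (187/13) = (5/13)
flip (5/13) -> (13/5): both odd, 5 mod 4 = 1, 13 mod 4 = 1, so the flip contributes +1; sign now +1
(13/5): 13 mod 5 = 3, so (13/5) = (3/5)
flip (3/5) -> (5/3): both odd, 3 mod 4 = 3, 5 mod 4 = 1, so the flip contributes +1; sign now +1
(5/3): 5 mod 3 = 2, so (5/3) = (2/3)
factor out 2^1: 2 = 2^1·1; with 3 mod 8 = 3, (2/3) = -1; sign now -1; continue with (1/3)
reached (1/3) = 1, so the symbol is -1

-1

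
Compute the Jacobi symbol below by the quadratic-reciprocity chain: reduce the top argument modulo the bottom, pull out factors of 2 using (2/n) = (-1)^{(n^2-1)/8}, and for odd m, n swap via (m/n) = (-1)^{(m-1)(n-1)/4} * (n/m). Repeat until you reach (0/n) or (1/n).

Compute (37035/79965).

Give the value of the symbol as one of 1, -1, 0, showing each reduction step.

reciprocity: (37035/79965) = +1·(79965/37035) since 37035 mod 4 = 3, 79965 mod 4 = 1; sign now +1
(79965/37035) = (5895/37035)   [reduce mod 37035]
reciprocity: (5895/37035) = -1·(37035/5895) since 5895 mod 4 = 3, 37035 mod 4 = 3; sign now -1
(37035/5895) = (1665/5895)   [reduce mod 5895]
reciprocity: (1665/5895) = +1·(5895/1665) since 1665 mod 4 = 1, 5895 mod 4 = 3; sign now -1
(5895/1665) = (900/1665)   [reduce mod 1665]
900 = 2^2·225; (2/1665) = +1 since 1665 mod 8 = 1, so (900/1665) = (+1)^2·(225/1665); sign now -1
reciprocity: (225/1665) = +1·(1665/225) since 225 mod 4 = 1, 1665 mod 4 = 1; sign now -1
(1665/225) = (90/225)   [reduce mod 225]
90 = 2^1·45; (2/225) = +1 since 225 mod 8 = 1, so (90/225) = (+1)^1·(45/225); sign now -1
reciprocity: (45/225) = +1·(225/45) since 45 mod 4 = 1, 225 mod 4 = 1; sign now -1
(225/45) = (0/45)   [reduce mod 45]
(0/45) = 0   [gcd(a, n) > 1]; final value = 0

0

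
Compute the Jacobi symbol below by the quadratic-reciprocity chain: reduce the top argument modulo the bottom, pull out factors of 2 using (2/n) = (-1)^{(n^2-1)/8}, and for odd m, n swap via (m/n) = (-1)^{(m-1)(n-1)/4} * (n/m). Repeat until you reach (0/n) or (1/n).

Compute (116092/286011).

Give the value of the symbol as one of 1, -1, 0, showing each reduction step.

factor out 2^2: 116092 = 2^2·29023; with 286011 mod 8 = 3, (2/286011) = -1; sign now +1; continue with (29023/286011)
flip (29023/286011) -> (286011/29023): both odd, 29023 mod 4 = 3, 286011 mod 4 = 3, so the flip contributes -1; sign now -1
(286011/29023): 286011 mod 29023 = 24804, so (286011/29023) = (24804/29023)
factor out 2^2: 24804 = 2^2·6201; with 29023 mod 8 = 7, (2/29023) = +1; sign now -1; continue with (6201/29023)
flip (6201/29023) -> (29023/6201): both odd, 6201 mod 4 = 1, 29023 mod 4 = 3, so the flip contributes +1; sign now -1
(29023/6201): 29023 mod 6201 = 4219, so (29023/6201) = (4219/6201)
flip (4219/6201) -> (6201/4219): both odd, 4219 mod 4 = 3, 6201 mod 4 = 1, so the flip contributes +1; sign now -1
(6201/4219): 6201 mod 4219 = 1982, so (6201/4219) = (1982/4219)
factor out 2^1: 1982 = 2^1·991; with 4219 mod 8 = 3, (2/4219) = -1; sign now +1; continue with (991/4219)
flip (991/4219) -> (4219/991): both odd, 991 mod 4 = 3, 4219 mod 4 = 3, so the flip contributes -1; sign now -1
(4219/991): 4219 mod 991 = 255, so (4219/991) = (255/991)
flip (255/991) -> (991/255): both odd, 255 mod 4 = 3, 991 mod 4 = 3, so the flip contributes -1; sign now +1
(991/255): 991 mod 255 = 226, so (991/255) = (226/255)
factor out 2^1: 226 = 2^1·113; with 255 mod 8 = 7, (2/255) = +1; sign now +1; continue with (113/255)
flip (113/255) -> (255/113): both odd, 113 mod 4 = 1, 255 mod 4 = 3, so the flip contributes +1; sign now +1
(255/113): 255 mod 113 = 29, so (255/113) = (29/113)
flip (29/113) -> (113/29): both odd, 29 mod 4 = 1, 113 mod 4 = 1, so the flip contributes +1; sign now +1
(113/29): 113 mod 29 = 26, so (113/29) = (26/29)
factor out 2^1: 26 = 2^1·13; with 29 mod 8 = 5, (2/29) = -1; sign now -1; continue with (13/29)
flip (13/29) -> (29/13): both odd, 13 mod 4 = 1, 29 mod 4 = 1, so the flip contributes +1; sign now -1
(29/13): 29 mod 13 = 3, so (29/13) = (3/13)
flip (3/13) -> (13/3): both odd, 3 mod 4 = 3, 13 mod 4 = 1, so the flip contributes +1; sign now -1
(13/3): 13 mod 3 = 1, so (13/3) = (1/3)
reached (1/3) = 1, so the symbol is -1

-1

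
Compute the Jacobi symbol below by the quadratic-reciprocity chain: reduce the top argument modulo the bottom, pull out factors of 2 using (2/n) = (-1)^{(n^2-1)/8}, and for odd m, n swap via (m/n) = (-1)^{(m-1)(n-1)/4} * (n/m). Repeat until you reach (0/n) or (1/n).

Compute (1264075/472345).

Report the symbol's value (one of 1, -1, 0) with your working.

(1264075/472345): 1264075 mod 472345 = 319385, so (1264075/472345) = (319385/472345)
flip (319385/472345) -> (472345/319385): both odd, 319385 mod 4 = 1, 472345 mod 4 = 1, so the flip contributes +1; sign now +1
(472345/319385): 472345 mod 319385 = 152960, so (472345/319385) = (152960/319385)
factor out 2^7: 152960 = 2^7·1195; with 319385 mod 8 = 1, (2/319385) = +1; sign now +1; continue with (1195/319385)
flip (1195/319385) -> (319385/1195): both odd, 1195 mod 4 = 3, 319385 mod 4 = 1, so the flip contributes +1; sign now +1
(319385/1195): 319385 mod 1195 = 320, so (319385/1195) = (320/1195)
factor out 2^6: 320 = 2^6·5; with 1195 mod 8 = 3, (2/1195) = -1; sign now +1; continue with (5/1195)
flip (5/1195) -> (1195/5): both odd, 5 mod 4 = 1, 1195 mod 4 = 3, so the flip contributes +1; sign now +1
(1195/5): 1195 mod 5 = 0, so (1195/5) = (0/5)
reached (0/5); gcd(a, n) > 1, so (0/5) = 0 and the symbol is 0

0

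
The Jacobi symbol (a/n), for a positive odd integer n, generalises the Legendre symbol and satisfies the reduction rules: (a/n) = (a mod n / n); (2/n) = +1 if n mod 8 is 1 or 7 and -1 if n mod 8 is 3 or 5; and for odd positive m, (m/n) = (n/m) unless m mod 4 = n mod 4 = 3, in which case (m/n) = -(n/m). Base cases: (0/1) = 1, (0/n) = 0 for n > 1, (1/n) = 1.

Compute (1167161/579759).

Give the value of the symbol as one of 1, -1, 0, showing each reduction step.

1

(1167161/579759): 1167161 mod 579759 = 7643, so (1167161/579759) = (7643/579759)
flip (7643/579759) -> (579759/7643): both odd, 7643 mod 4 = 3, 579759 mod 4 = 3, so the flip contributes -1; sign now -1
(579759/7643): 579759 mod 7643 = 6534, so (579759/7643) = (6534/7643)
factor out 2^1: 6534 = 2^1·3267; with 7643 mod 8 = 3, (2/7643) = -1; sign now +1; continue with (3267/7643)
flip (3267/7643) -> (7643/3267): both odd, 3267 mod 4 = 3, 7643 mod 4 = 3, so the flip contributes -1; sign now -1
(7643/3267): 7643 mod 3267 = 1109, so (7643/3267) = (1109/3267)
flip (1109/3267) -> (3267/1109): both odd, 1109 mod 4 = 1, 3267 mod 4 = 3, so the flip contributes +1; sign now -1
(3267/1109): 3267 mod 1109 = 1049, so (3267/1109) = (1049/1109)
flip (1049/1109) -> (1109/1049): both odd, 1049 mod 4 = 1, 1109 mod 4 = 1, so the flip contributes +1; sign now -1
(1109/1049): 1109 mod 1049 = 60, so (1109/1049) = (60/1049)
factor out 2^2: 60 = 2^2·15; with 1049 mod 8 = 1, (2/1049) = +1; sign now -1; continue with (15/1049)
flip (15/1049) -> (1049/15): both odd, 15 mod 4 = 3, 1049 mod 4 = 1, so the flip contributes +1; sign now -1
(1049/15): 1049 mod 15 = 14, so (1049/15) = (14/15)
factor out 2^1: 14 = 2^1·7; with 15 mod 8 = 7, (2/15) = +1; sign now -1; continue with (7/15)
flip (7/15) -> (15/7): both odd, 7 mod 4 = 3, 15 mod 4 = 3, so the flip contributes -1; sign now +1
(15/7): 15 mod 7 = 1, so (15/7) = (1/7)
reached (1/7) = 1, so the symbol is +1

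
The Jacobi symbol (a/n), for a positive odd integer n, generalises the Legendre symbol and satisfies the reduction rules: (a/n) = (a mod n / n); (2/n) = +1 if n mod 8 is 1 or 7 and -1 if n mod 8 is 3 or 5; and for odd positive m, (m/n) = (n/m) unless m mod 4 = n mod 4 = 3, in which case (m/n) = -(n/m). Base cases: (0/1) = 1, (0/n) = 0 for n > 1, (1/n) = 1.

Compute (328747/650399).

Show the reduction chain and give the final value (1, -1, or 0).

-1

flip (328747/650399) -> (650399/328747): both odd, 328747 mod 4 = 3, 650399 mod 4 = 3, so the flip contributes -1; sign now -1
(650399/328747): 650399 mod 328747 = 321652, so (650399/328747) = (321652/328747)
factor out 2^2: 321652 = 2^2·80413; with 328747 mod 8 = 3, (2/328747) = -1; sign now -1; continue with (80413/328747)
flip (80413/328747) -> (328747/80413): both odd, 80413 mod 4 = 1, 328747 mod 4 = 3, so the flip contributes +1; sign now -1
(328747/80413): 328747 mod 80413 = 7095, so (328747/80413) = (7095/80413)
flip (7095/80413) -> (80413/7095): both odd, 7095 mod 4 = 3, 80413 mod 4 = 1, so the flip contributes +1; sign now -1
(80413/7095): 80413 mod 7095 = 2368, so (80413/7095) = (2368/7095)
factor out 2^6: 2368 = 2^6·37; with 7095 mod 8 = 7, (2/7095) = +1; sign now -1; continue with (37/7095)
flip (37/7095) -> (7095/37): both odd, 37 mod 4 = 1, 7095 mod 4 = 3, so the flip contributes +1; sign now -1
(7095/37): 7095 mod 37 = 28, so (7095/37) = (28/37)
factor out 2^2: 28 = 2^2·7; with 37 mod 8 = 5, (2/37) = -1; sign now -1; continue with (7/37)
flip (7/37) -> (37/7): both odd, 7 mod 4 = 3, 37 mod 4 = 1, so the flip contributes +1; sign now -1
(37/7): 37 mod 7 = 2, so (37/7) = (2/7)
factor out 2^1: 2 = 2^1·1; with 7 mod 8 = 7, (2/7) = +1; sign now -1; continue with (1/7)
reached (1/7) = 1, so the symbol is -1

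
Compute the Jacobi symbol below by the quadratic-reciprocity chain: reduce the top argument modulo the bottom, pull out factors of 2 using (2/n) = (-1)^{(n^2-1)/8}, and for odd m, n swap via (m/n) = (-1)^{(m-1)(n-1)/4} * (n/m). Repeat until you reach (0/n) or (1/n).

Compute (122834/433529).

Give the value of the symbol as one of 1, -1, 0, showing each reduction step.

122834 = 2^1·61417; (2/433529) = +1 since 433529 mod 8 = 1, so (122834/433529) = (+1)^1·(61417/433529); sign now +1
reciprocity: (61417/433529) = +1·(433529/61417) since 61417 mod 4 = 1, 433529 mod 4 = 1; sign now +1
(433529/61417) = (3610/61417)   [reduce mod 61417]
3610 = 2^1·1805; (2/61417) = +1 since 61417 mod 8 = 1, so (3610/61417) = (+1)^1·(1805/61417); sign now +1
reciprocity: (1805/61417) = +1·(61417/1805) since 1805 mod 4 = 1, 61417 mod 4 = 1; sign now +1
(61417/1805) = (47/1805)   [reduce mod 1805]
reciprocity: (47/1805) = +1·(1805/47) since 47 mod 4 = 3, 1805 mod 4 = 1; sign now +1
(1805/47) = (19/47)   [reduce mod 47]
reciprocity: (19/47) = -1·(47/19) since 19 mod 4 = 3, 47 mod 4 = 3; sign now -1
(47/19) = (9/19)   [reduce mod 19]
reciprocity: (9/19) = +1·(19/9) since 9 mod 4 = 1, 19 mod 4 = 3; sign now -1
(19/9) = (1/9)   [reduce mod 9]
(1/9) = 1; final value = sign = -1

-1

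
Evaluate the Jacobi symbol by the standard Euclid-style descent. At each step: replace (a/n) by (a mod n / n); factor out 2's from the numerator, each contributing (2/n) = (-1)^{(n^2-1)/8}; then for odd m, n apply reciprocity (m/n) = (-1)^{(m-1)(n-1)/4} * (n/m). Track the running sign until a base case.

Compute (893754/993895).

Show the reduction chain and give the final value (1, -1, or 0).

factor out 2^1: 893754 = 2^1·446877; with 993895 mod 8 = 7, (2/993895) = +1; sign now +1; continue with (446877/993895)
flip (446877/993895) -> (993895/446877): both odd, 446877 mod 4 = 1, 993895 mod 4 = 3, so the flip contributes +1; sign now +1
(993895/446877): 993895 mod 446877 = 100141, so (993895/446877) = (100141/446877)
flip (100141/446877) -> (446877/100141): both odd, 100141 mod 4 = 1, 446877 mod 4 = 1, so the flip contributes +1; sign now +1
(446877/100141): 446877 mod 100141 = 46313, so (446877/100141) = (46313/100141)
flip (46313/100141) -> (100141/46313): both odd, 46313 mod 4 = 1, 100141 mod 4 = 1, so the flip contributes +1; sign now +1
(100141/46313): 100141 mod 46313 = 7515, so (100141/46313) = (7515/46313)
flip (7515/46313) -> (46313/7515): both odd, 7515 mod 4 = 3, 46313 mod 4 = 1, so the flip contributes +1; sign now +1
(46313/7515): 46313 mod 7515 = 1223, so (46313/7515) = (1223/7515)
flip (1223/7515) -> (7515/1223): both odd, 1223 mod 4 = 3, 7515 mod 4 = 3, so the flip contributes -1; sign now -1
(7515/1223): 7515 mod 1223 = 177, so (7515/1223) = (177/1223)
flip (177/1223) -> (1223/177): both odd, 177 mod 4 = 1, 1223 mod 4 = 3, so the flip contributes +1; sign now -1
(1223/177): 1223 mod 177 = 161, so (1223/177) = (161/177)
flip (161/177) -> (177/161): both odd, 161 mod 4 = 1, 177 mod 4 = 1, so the flip contributes +1; sign now -1
(177/161): 177 mod 161 = 16, so (177/161) = (16/161)
factor out 2^4: 16 = 2^4·1; with 161 mod 8 = 1, (2/161) = +1; sign now -1; continue with (1/161)
reached (1/161) = 1, so the symbol is -1

-1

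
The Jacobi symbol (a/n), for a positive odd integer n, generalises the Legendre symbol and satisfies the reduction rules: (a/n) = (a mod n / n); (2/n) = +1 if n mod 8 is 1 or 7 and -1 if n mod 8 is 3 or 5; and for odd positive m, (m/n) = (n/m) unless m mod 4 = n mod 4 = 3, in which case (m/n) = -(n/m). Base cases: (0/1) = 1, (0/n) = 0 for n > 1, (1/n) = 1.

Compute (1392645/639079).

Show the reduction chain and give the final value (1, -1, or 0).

-1

(1392645/639079) = (114487/639079)   [reduce mod 639079]
reciprocity: (114487/639079) = -1·(639079/114487) since 114487 mod 4 = 3, 639079 mod 4 = 3; sign now -1
(639079/114487) = (66644/114487)   [reduce mod 114487]
66644 = 2^2·16661; (2/114487) = +1 since 114487 mod 8 = 7, so (66644/114487) = (+1)^2·(16661/114487); sign now -1
reciprocity: (16661/114487) = +1·(114487/16661) since 16661 mod 4 = 1, 114487 mod 4 = 3; sign now -1
(114487/16661) = (14521/16661)   [reduce mod 16661]
reciprocity: (14521/16661) = +1·(16661/14521) since 14521 mod 4 = 1, 16661 mod 4 = 1; sign now -1
(16661/14521) = (2140/14521)   [reduce mod 14521]
2140 = 2^2·535; (2/14521) = +1 since 14521 mod 8 = 1, so (2140/14521) = (+1)^2·(535/14521); sign now -1
reciprocity: (535/14521) = +1·(14521/535) since 535 mod 4 = 3, 14521 mod 4 = 1; sign now -1
(14521/535) = (76/535)   [reduce mod 535]
76 = 2^2·19; (2/535) = +1 since 535 mod 8 = 7, so (76/535) = (+1)^2·(19/535); sign now -1
reciprocity: (19/535) = -1·(535/19) since 19 mod 4 = 3, 535 mod 4 = 3; sign now +1
(535/19) = (3/19)   [reduce mod 19]
reciprocity: (3/19) = -1·(19/3) since 3 mod 4 = 3, 19 mod 4 = 3; sign now -1
(19/3) = (1/3)   [reduce mod 3]
(1/3) = 1; final value = sign = -1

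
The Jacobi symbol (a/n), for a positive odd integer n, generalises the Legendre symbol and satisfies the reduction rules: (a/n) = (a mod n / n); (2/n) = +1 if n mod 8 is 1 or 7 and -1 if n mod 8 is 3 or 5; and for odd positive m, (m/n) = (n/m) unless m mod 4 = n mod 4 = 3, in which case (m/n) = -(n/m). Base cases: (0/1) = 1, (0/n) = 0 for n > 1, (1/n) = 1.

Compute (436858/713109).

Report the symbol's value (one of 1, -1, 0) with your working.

-1

436858 = 2^1·218429; (2/713109) = -1 since 713109 mod 8 = 5, so (436858/713109) = (-1)^1·(218429/713109); sign now -1
reciprocity: (218429/713109) = +1·(713109/218429) since 218429 mod 4 = 1, 713109 mod 4 = 1; sign now -1
(713109/218429) = (57822/218429)   [reduce mod 218429]
57822 = 2^1·28911; (2/218429) = -1 since 218429 mod 8 = 5, so (57822/218429) = (-1)^1·(28911/218429); sign now +1
reciprocity: (28911/218429) = +1·(218429/28911) since 28911 mod 4 = 3, 218429 mod 4 = 1; sign now +1
(218429/28911) = (16052/28911)   [reduce mod 28911]
16052 = 2^2·4013; (2/28911) = +1 since 28911 mod 8 = 7, so (16052/28911) = (+1)^2·(4013/28911); sign now +1
reciprocity: (4013/28911) = +1·(28911/4013) since 4013 mod 4 = 1, 28911 mod 4 = 3; sign now +1
(28911/4013) = (820/4013)   [reduce mod 4013]
820 = 2^2·205; (2/4013) = -1 since 4013 mod 8 = 5, so (820/4013) = (-1)^2·(205/4013); sign now +1
reciprocity: (205/4013) = +1·(4013/205) since 205 mod 4 = 1, 4013 mod 4 = 1; sign now +1
(4013/205) = (118/205)   [reduce mod 205]
118 = 2^1·59; (2/205) = -1 since 205 mod 8 = 5, so (118/205) = (-1)^1·(59/205); sign now -1
reciprocity: (59/205) = +1·(205/59) since 59 mod 4 = 3, 205 mod 4 = 1; sign now -1
(205/59) = (28/59)   [reduce mod 59]
28 = 2^2·7; (2/59) = -1 since 59 mod 8 = 3, so (28/59) = (-1)^2·(7/59); sign now -1
reciprocity: (7/59) = -1·(59/7) since 7 mod 4 = 3, 59 mod 4 = 3; sign now +1
(59/7) = (3/7)   [reduce mod 7]
reciprocity: (3/7) = -1·(7/3) since 3 mod 4 = 3, 7 mod 4 = 3; sign now -1
(7/3) = (1/3)   [reduce mod 3]
(1/3) = 1; final value = sign = -1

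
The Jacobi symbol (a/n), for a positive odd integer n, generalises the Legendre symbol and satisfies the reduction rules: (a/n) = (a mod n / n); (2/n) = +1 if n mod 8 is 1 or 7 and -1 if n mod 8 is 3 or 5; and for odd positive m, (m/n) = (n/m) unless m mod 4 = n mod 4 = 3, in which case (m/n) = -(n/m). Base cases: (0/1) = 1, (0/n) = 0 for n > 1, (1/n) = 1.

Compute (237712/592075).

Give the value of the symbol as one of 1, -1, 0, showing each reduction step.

237712 = 2^4·14857; (2/592075) = -1 since 592075 mod 8 = 3, so (237712/592075) = (-1)^4·(14857/592075); sign now +1
reciprocity: (14857/592075) = +1·(592075/14857) since 14857 mod 4 = 1, 592075 mod 4 = 3; sign now +1
(592075/14857) = (12652/14857)   [reduce mod 14857]
12652 = 2^2·3163; (2/14857) = +1 since 14857 mod 8 = 1, so (12652/14857) = (+1)^2·(3163/14857); sign now +1
reciprocity: (3163/14857) = +1·(14857/3163) since 3163 mod 4 = 3, 14857 mod 4 = 1; sign now +1
(14857/3163) = (2205/3163)   [reduce mod 3163]
reciprocity: (2205/3163) = +1·(3163/2205) since 2205 mod 4 = 1, 3163 mod 4 = 3; sign now +1
(3163/2205) = (958/2205)   [reduce mod 2205]
958 = 2^1·479; (2/2205) = -1 since 2205 mod 8 = 5, so (958/2205) = (-1)^1·(479/2205); sign now -1
reciprocity: (479/2205) = +1·(2205/479) since 479 mod 4 = 3, 2205 mod 4 = 1; sign now -1
(2205/479) = (289/479)   [reduce mod 479]
reciprocity: (289/479) = +1·(479/289) since 289 mod 4 = 1, 479 mod 4 = 3; sign now -1
(479/289) = (190/289)   [reduce mod 289]
190 = 2^1·95; (2/289) = +1 since 289 mod 8 = 1, so (190/289) = (+1)^1·(95/289); sign now -1
reciprocity: (95/289) = +1·(289/95) since 95 mod 4 = 3, 289 mod 4 = 1; sign now -1
(289/95) = (4/95)   [reduce mod 95]
4 = 2^2·1; (2/95) = +1 since 95 mod 8 = 7, so (4/95) = (+1)^2·(1/95); sign now -1
(1/95) = 1; final value = sign = -1

-1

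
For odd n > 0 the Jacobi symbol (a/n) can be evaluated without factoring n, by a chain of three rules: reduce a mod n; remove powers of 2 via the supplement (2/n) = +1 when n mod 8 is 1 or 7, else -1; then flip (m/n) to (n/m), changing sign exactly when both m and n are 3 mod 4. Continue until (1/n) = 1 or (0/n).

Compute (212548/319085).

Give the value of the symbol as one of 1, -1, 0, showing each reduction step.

1

factor out 2^2: 212548 = 2^2·53137; with 319085 mod 8 = 5, (2/319085) = -1; sign now +1; continue with (53137/319085)
flip (53137/319085) -> (319085/53137): both odd, 53137 mod 4 = 1, 319085 mod 4 = 1, so the flip contributes +1; sign now +1
(319085/53137): 319085 mod 53137 = 263, so (319085/53137) = (263/53137)
flip (263/53137) -> (53137/263): both odd, 263 mod 4 = 3, 53137 mod 4 = 1, so the flip contributes +1; sign now +1
(53137/263): 53137 mod 263 = 11, so (53137/263) = (11/263)
flip (11/263) -> (263/11): both odd, 11 mod 4 = 3, 263 mod 4 = 3, so the flip contributes -1; sign now -1
(263/11): 263 mod 11 = 10, so (263/11) = (10/11)
factor out 2^1: 10 = 2^1·5; with 11 mod 8 = 3, (2/11) = -1; sign now +1; continue with (5/11)
flip (5/11) -> (11/5): both odd, 5 mod 4 = 1, 11 mod 4 = 3, so the flip contributes +1; sign now +1
(11/5): 11 mod 5 = 1, so (11/5) = (1/5)
reached (1/5) = 1, so the symbol is +1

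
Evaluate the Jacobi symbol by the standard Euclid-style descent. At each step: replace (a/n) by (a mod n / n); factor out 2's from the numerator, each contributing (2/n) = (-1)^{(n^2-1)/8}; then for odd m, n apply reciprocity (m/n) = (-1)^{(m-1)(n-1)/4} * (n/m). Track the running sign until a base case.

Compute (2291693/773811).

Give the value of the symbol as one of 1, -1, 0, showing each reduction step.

1

(2291693/773811) = (744071/773811)   [reduce mod 773811]
reciprocity: (744071/773811) = -1·(773811/744071) since 744071 mod 4 = 3, 773811 mod 4 = 3; sign now -1
(773811/744071) = (29740/744071)   [reduce mod 744071]
29740 = 2^2·7435; (2/744071) = +1 since 744071 mod 8 = 7, so (29740/744071) = (+1)^2·(7435/744071); sign now -1
reciprocity: (7435/744071) = -1·(744071/7435) since 7435 mod 4 = 3, 744071 mod 4 = 3; sign now +1
(744071/7435) = (571/7435)   [reduce mod 7435]
reciprocity: (571/7435) = -1·(7435/571) since 571 mod 4 = 3, 7435 mod 4 = 3; sign now -1
(7435/571) = (12/571)   [reduce mod 571]
12 = 2^2·3; (2/571) = -1 since 571 mod 8 = 3, so (12/571) = (-1)^2·(3/571); sign now -1
reciprocity: (3/571) = -1·(571/3) since 3 mod 4 = 3, 571 mod 4 = 3; sign now +1
(571/3) = (1/3)   [reduce mod 3]
(1/3) = 1; final value = sign = +1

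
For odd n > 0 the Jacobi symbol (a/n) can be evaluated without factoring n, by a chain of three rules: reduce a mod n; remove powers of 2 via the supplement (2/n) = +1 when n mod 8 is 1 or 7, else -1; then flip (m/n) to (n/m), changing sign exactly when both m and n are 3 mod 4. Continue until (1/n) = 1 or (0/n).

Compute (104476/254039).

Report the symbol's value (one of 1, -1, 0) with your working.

-1

104476 = 2^2·26119; (2/254039) = +1 since 254039 mod 8 = 7, so (104476/254039) = (+1)^2·(26119/254039); sign now +1
reciprocity: (26119/254039) = -1·(254039/26119) since 26119 mod 4 = 3, 254039 mod 4 = 3; sign now -1
(254039/26119) = (18968/26119)   [reduce mod 26119]
18968 = 2^3·2371; (2/26119) = +1 since 26119 mod 8 = 7, so (18968/26119) = (+1)^3·(2371/26119); sign now -1
reciprocity: (2371/26119) = -1·(26119/2371) since 2371 mod 4 = 3, 26119 mod 4 = 3; sign now +1
(26119/2371) = (38/2371)   [reduce mod 2371]
38 = 2^1·19; (2/2371) = -1 since 2371 mod 8 = 3, so (38/2371) = (-1)^1·(19/2371); sign now -1
reciprocity: (19/2371) = -1·(2371/19) since 19 mod 4 = 3, 2371 mod 4 = 3; sign now +1
(2371/19) = (15/19)   [reduce mod 19]
reciprocity: (15/19) = -1·(19/15) since 15 mod 4 = 3, 19 mod 4 = 3; sign now -1
(19/15) = (4/15)   [reduce mod 15]
4 = 2^2·1; (2/15) = +1 since 15 mod 8 = 7, so (4/15) = (+1)^2·(1/15); sign now -1
(1/15) = 1; final value = sign = -1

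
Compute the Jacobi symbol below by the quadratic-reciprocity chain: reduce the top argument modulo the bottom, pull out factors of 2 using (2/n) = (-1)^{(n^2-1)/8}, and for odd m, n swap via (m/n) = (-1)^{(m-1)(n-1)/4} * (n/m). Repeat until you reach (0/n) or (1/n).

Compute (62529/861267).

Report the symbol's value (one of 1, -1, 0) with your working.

0

flip (62529/861267) -> (861267/62529): both odd, 62529 mod 4 = 1, 861267 mod 4 = 3, so the flip contributes +1; sign now +1
(861267/62529): 861267 mod 62529 = 48390, so (861267/62529) = (48390/62529)
factor out 2^1: 48390 = 2^1·24195; with 62529 mod 8 = 1, (2/62529) = +1; sign now +1; continue with (24195/62529)
flip (24195/62529) -> (62529/24195): both odd, 24195 mod 4 = 3, 62529 mod 4 = 1, so the flip contributes +1; sign now +1
(62529/24195): 62529 mod 24195 = 14139, so (62529/24195) = (14139/24195)
flip (14139/24195) -> (24195/14139): both odd, 14139 mod 4 = 3, 24195 mod 4 = 3, so the flip contributes -1; sign now -1
(24195/14139): 24195 mod 14139 = 10056, so (24195/14139) = (10056/14139)
factor out 2^3: 10056 = 2^3·1257; with 14139 mod 8 = 3, (2/14139) = -1; sign now +1; continue with (1257/14139)
flip (1257/14139) -> (14139/1257): both odd, 1257 mod 4 = 1, 14139 mod 4 = 3, so the flip contributes +1; sign now +1
(14139/1257): 14139 mod 1257 = 312, so (14139/1257) = (312/1257)
factor out 2^3: 312 = 2^3·39; with 1257 mod 8 = 1, (2/1257) = +1; sign now +1; continue with (39/1257)
flip (39/1257) -> (1257/39): both odd, 39 mod 4 = 3, 1257 mod 4 = 1, so the flip contributes +1; sign now +1
(1257/39): 1257 mod 39 = 9, so (1257/39) = (9/39)
flip (9/39) -> (39/9): both odd, 9 mod 4 = 1, 39 mod 4 = 3, so the flip contributes +1; sign now +1
(39/9): 39 mod 9 = 3, so (39/9) = (3/9)
flip (3/9) -> (9/3): both odd, 3 mod 4 = 3, 9 mod 4 = 1, so the flip contributes +1; sign now +1
(9/3): 9 mod 3 = 0, so (9/3) = (0/3)
reached (0/3); gcd(a, n) > 1, so (0/3) = 0 and the symbol is 0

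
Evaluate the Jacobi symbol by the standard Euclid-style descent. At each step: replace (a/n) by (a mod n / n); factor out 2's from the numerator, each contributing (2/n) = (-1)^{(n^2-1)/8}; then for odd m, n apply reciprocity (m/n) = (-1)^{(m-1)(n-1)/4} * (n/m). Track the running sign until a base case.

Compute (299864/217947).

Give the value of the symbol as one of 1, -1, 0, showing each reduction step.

-1

(299864/217947) = (81917/217947)   [reduce mod 217947]
reciprocity: (81917/217947) = +1·(217947/81917) since 81917 mod 4 = 1, 217947 mod 4 = 3; sign now +1
(217947/81917) = (54113/81917)   [reduce mod 81917]
reciprocity: (54113/81917) = +1·(81917/54113) since 54113 mod 4 = 1, 81917 mod 4 = 1; sign now +1
(81917/54113) = (27804/54113)   [reduce mod 54113]
27804 = 2^2·6951; (2/54113) = +1 since 54113 mod 8 = 1, so (27804/54113) = (+1)^2·(6951/54113); sign now +1
reciprocity: (6951/54113) = +1·(54113/6951) since 6951 mod 4 = 3, 54113 mod 4 = 1; sign now +1
(54113/6951) = (5456/6951)   [reduce mod 6951]
5456 = 2^4·341; (2/6951) = +1 since 6951 mod 8 = 7, so (5456/6951) = (+1)^4·(341/6951); sign now +1
reciprocity: (341/6951) = +1·(6951/341) since 341 mod 4 = 1, 6951 mod 4 = 3; sign now +1
(6951/341) = (131/341)   [reduce mod 341]
reciprocity: (131/341) = +1·(341/131) since 131 mod 4 = 3, 341 mod 4 = 1; sign now +1
(341/131) = (79/131)   [reduce mod 131]
reciprocity: (79/131) = -1·(131/79) since 79 mod 4 = 3, 131 mod 4 = 3; sign now -1
(131/79) = (52/79)   [reduce mod 79]
52 = 2^2·13; (2/79) = +1 since 79 mod 8 = 7, so (52/79) = (+1)^2·(13/79); sign now -1
reciprocity: (13/79) = +1·(79/13) since 13 mod 4 = 1, 79 mod 4 = 3; sign now -1
(79/13) = (1/13)   [reduce mod 13]
(1/13) = 1; final value = sign = -1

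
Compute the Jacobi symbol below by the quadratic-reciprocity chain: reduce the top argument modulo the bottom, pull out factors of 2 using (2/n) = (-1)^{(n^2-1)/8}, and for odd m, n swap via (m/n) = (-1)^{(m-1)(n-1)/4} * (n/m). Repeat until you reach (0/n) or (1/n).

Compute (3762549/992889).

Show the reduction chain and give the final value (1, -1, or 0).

(3762549/992889) = (783882/992889)   [reduce mod 992889]
783882 = 2^1·391941; (2/992889) = +1 since 992889 mod 8 = 1, so (783882/992889) = (+1)^1·(391941/992889); sign now +1
reciprocity: (391941/992889) = +1·(992889/391941) since 391941 mod 4 = 1, 992889 mod 4 = 1; sign now +1
(992889/391941) = (209007/391941)   [reduce mod 391941]
reciprocity: (209007/391941) = +1·(391941/209007) since 209007 mod 4 = 3, 391941 mod 4 = 1; sign now +1
(391941/209007) = (182934/209007)   [reduce mod 209007]
182934 = 2^1·91467; (2/209007) = +1 since 209007 mod 8 = 7, so (182934/209007) = (+1)^1·(91467/209007); sign now +1
reciprocity: (91467/209007) = -1·(209007/91467) since 91467 mod 4 = 3, 209007 mod 4 = 3; sign now -1
(209007/91467) = (26073/91467)   [reduce mod 91467]
reciprocity: (26073/91467) = +1·(91467/26073) since 26073 mod 4 = 1, 91467 mod 4 = 3; sign now -1
(91467/26073) = (13248/26073)   [reduce mod 26073]
13248 = 2^6·207; (2/26073) = +1 since 26073 mod 8 = 1, so (13248/26073) = (+1)^6·(207/26073); sign now -1
reciprocity: (207/26073) = +1·(26073/207) since 207 mod 4 = 3, 26073 mod 4 = 1; sign now -1
(26073/207) = (198/207)   [reduce mod 207]
198 = 2^1·99; (2/207) = +1 since 207 mod 8 = 7, so (198/207) = (+1)^1·(99/207); sign now -1
reciprocity: (99/207) = -1·(207/99) since 99 mod 4 = 3, 207 mod 4 = 3; sign now +1
(207/99) = (9/99)   [reduce mod 99]
reciprocity: (9/99) = +1·(99/9) since 9 mod 4 = 1, 99 mod 4 = 3; sign now +1
(99/9) = (0/9)   [reduce mod 9]
(0/9) = 0   [gcd(a, n) > 1]; final value = 0

0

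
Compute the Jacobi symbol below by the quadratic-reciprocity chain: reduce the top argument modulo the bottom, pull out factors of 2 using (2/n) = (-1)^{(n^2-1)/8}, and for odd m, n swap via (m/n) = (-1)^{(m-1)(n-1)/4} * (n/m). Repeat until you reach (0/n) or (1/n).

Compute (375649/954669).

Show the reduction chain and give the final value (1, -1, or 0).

flip (375649/954669) -> (954669/375649): both odd, 375649 mod 4 = 1, 954669 mod 4 = 1, so the flip contributes +1; sign now +1
(954669/375649): 954669 mod 375649 = 203371, so (954669/375649) = (203371/375649)
flip (203371/375649) -> (375649/203371): both odd, 203371 mod 4 = 3, 375649 mod 4 = 1, so the flip contributes +1; sign now +1
(375649/203371): 375649 mod 203371 = 172278, so (375649/203371) = (172278/203371)
factor out 2^1: 172278 = 2^1·86139; with 203371 mod 8 = 3, (2/203371) = -1; sign now -1; continue with (86139/203371)
flip (86139/203371) -> (203371/86139): both odd, 86139 mod 4 = 3, 203371 mod 4 = 3, so the flip contributes -1; sign now +1
(203371/86139): 203371 mod 86139 = 31093, so (203371/86139) = (31093/86139)
flip (31093/86139) -> (86139/31093): both odd, 31093 mod 4 = 1, 86139 mod 4 = 3, so the flip contributes +1; sign now +1
(86139/31093): 86139 mod 31093 = 23953, so (86139/31093) = (23953/31093)
flip (23953/31093) -> (31093/23953): both odd, 23953 mod 4 = 1, 31093 mod 4 = 1, so the flip contributes +1; sign now +1
(31093/23953): 31093 mod 23953 = 7140, so (31093/23953) = (7140/23953)
factor out 2^2: 7140 = 2^2·1785; with 23953 mod 8 = 1, (2/23953) = +1; sign now +1; continue with (1785/23953)
flip (1785/23953) -> (23953/1785): both odd, 1785 mod 4 = 1, 23953 mod 4 = 1, so the flip contributes +1; sign now +1
(23953/1785): 23953 mod 1785 = 748, so (23953/1785) = (748/1785)
factor out 2^2: 748 = 2^2·187; with 1785 mod 8 = 1, (2/1785) = +1; sign now +1; continue with (187/1785)
flip (187/1785) -> (1785/187): both odd, 187 mod 4 = 3, 1785 mod 4 = 1, so the flip contributes +1; sign now +1
(1785/187): 1785 mod 187 = 102, so (1785/187) = (102/187)
factor out 2^1: 102 = 2^1·51; with 187 mod 8 = 3, (2/187) = -1; sign now -1; continue with (51/187)
flip (51/187) -> (187/51): both odd, 51 mod 4 = 3, 187 mod 4 = 3, so the flip contributes -1; sign now +1
(187/51): 187 mod 51 = 34, so (187/51) = (34/51)
factor out 2^1: 34 = 2^1·17; with 51 mod 8 = 3, (2/51) = -1; sign now -1; continue with (17/51)
flip (17/51) -> (51/17): both odd, 17 mod 4 = 1, 51 mod 4 = 3, so the flip contributes +1; sign now -1
(51/17): 51 mod 17 = 0, so (51/17) = (0/17)
reached (0/17); gcd(a, n) > 1, so (0/17) = 0 and the symbol is 0

0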